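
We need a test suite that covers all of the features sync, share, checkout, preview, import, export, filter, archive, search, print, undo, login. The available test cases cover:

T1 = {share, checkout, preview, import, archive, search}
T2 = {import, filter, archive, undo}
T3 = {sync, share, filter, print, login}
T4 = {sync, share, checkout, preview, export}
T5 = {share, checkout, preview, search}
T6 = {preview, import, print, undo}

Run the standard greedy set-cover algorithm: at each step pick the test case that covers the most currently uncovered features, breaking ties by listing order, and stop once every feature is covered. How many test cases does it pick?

Pick 1: T1 covers 6 new features (share, checkout, preview, import, archive, search).
Pick 2: T3 covers 4 new features (sync, filter, print, login).
Pick 3: T2 covers 1 new features (undo).
Pick 4: T4 covers 1 new features (export).
Greedy uses 4 test cases.

4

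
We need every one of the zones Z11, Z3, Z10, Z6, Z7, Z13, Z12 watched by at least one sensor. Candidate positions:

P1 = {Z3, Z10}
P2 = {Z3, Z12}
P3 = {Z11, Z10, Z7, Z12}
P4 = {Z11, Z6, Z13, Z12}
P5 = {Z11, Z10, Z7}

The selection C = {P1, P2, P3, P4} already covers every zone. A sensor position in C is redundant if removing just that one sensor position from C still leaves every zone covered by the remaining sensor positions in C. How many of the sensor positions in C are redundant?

2

Drop P1: the rest still cover every zone — redundant.
Drop P2: the rest still cover every zone — redundant.
Drop P3: Z7 uncovered — not redundant.
Drop P4: Z6, Z13 uncovered — not redundant.
2 redundant: P1, P2.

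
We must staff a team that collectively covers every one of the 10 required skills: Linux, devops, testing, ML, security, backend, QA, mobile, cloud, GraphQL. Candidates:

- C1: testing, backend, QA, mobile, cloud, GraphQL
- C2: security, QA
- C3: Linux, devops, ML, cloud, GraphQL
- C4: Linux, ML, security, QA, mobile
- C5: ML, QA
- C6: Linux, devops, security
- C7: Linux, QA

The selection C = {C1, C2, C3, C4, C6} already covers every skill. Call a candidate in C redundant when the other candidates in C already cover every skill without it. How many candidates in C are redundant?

4

Drop C1: testing, backend uncovered — not redundant.
Drop C2: the rest still cover every skill — redundant.
Drop C3: the rest still cover every skill — redundant.
Drop C4: the rest still cover every skill — redundant.
Drop C6: the rest still cover every skill — redundant.
4 redundant: C2, C3, C4, C6.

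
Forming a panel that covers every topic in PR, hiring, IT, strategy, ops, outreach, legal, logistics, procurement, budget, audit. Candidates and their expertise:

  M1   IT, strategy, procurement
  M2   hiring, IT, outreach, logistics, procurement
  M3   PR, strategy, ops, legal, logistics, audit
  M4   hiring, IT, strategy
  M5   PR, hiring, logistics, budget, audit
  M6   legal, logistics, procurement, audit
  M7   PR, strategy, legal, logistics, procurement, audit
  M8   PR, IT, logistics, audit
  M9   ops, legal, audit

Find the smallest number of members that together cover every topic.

3

M2, M3, M5 together cover {PR, hiring, IT, strategy, ops, outreach, legal, logistics, procurement, budget, audit} — every topic.
No 2 of the 9 members cover everything (all 36 pairs fall short), so 3 is minimum.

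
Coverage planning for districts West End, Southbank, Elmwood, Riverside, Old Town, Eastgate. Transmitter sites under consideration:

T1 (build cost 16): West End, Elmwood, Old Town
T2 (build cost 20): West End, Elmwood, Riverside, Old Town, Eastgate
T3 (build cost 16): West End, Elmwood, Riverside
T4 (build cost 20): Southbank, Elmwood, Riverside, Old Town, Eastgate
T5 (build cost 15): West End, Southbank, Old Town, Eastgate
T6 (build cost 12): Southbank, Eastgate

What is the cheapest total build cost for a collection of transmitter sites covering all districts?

31

T3, T5 cover every district at build cost 16 + 15 = 31.
Any cover uses at least 2 transmitter sites; among all covering selections none totals below 31.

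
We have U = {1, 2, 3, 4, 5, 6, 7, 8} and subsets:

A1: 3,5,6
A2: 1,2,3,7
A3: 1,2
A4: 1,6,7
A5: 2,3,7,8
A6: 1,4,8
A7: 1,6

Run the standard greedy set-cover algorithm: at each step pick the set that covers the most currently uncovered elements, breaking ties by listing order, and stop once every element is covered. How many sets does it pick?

Pick 1: A2 covers 4 new elements (1, 2, 3, 7).
Pick 2: A1 covers 2 new elements (5, 6).
Pick 3: A6 covers 2 new elements (4, 8).
Greedy uses 3 sets.

3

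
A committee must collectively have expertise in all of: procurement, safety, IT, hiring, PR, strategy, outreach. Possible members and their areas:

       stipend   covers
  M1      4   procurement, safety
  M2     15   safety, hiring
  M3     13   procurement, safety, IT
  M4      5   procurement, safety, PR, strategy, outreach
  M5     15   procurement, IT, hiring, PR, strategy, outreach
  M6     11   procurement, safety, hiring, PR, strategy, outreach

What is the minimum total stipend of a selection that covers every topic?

M1, M5 cover every topic at stipend 4 + 15 = 19.
Any cover uses at least 2 members; among all covering selections none totals below 19.

19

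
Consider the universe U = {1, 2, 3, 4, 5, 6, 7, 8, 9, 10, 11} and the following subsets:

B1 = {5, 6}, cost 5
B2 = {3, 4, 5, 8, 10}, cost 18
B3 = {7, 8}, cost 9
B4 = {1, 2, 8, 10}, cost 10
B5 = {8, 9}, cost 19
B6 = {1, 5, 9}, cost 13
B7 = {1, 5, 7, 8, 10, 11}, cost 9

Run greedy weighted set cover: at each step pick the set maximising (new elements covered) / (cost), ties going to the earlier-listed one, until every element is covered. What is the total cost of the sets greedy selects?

55

Pick 1: B7 adds 6 new (1, 5, 7, 8, 10, 11) at cost 9 (ratio 6/9).
Pick 2: B1 adds 1 new (6) at cost 5 (ratio 1/5).
Pick 3: B2 adds 2 new (3, 4) at cost 18 (ratio 2/18).
Pick 4: B4 adds 1 new (2) at cost 10 (ratio 1/10).
Pick 5: B6 adds 1 new (9) at cost 13 (ratio 1/13).
Greedy total cost: 9 + 5 + 18 + 10 + 13 = 55.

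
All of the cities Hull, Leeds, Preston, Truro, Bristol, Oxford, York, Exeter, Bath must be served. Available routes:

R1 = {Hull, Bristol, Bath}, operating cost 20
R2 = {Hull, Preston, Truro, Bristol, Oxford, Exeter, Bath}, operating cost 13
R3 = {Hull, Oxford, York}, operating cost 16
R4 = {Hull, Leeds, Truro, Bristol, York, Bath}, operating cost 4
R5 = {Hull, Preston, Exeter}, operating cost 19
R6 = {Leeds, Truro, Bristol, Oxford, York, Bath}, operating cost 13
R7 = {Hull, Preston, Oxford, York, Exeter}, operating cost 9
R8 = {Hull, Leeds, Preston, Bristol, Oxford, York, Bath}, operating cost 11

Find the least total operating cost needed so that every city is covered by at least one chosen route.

13

R4, R7 cover every city at operating cost 4 + 9 = 13.
Any cover uses at least 2 routes; among all covering selections none totals below 13.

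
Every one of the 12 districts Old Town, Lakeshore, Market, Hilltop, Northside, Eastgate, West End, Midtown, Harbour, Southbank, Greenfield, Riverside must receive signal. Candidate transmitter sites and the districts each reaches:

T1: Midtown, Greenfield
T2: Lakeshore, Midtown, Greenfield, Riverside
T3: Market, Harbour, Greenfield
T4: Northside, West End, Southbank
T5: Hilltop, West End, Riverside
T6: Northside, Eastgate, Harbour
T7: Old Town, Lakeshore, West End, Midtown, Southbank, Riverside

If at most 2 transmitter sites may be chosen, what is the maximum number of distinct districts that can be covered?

9

Choosing T3, T7 covers {Old Town, Lakeshore, Market, West End, Midtown, Harbour, Southbank, Greenfield, Riverside} — 9 districts.
No choice of 2 transmitter sites does better; here Hilltop, Northside, Eastgate are left uncovered.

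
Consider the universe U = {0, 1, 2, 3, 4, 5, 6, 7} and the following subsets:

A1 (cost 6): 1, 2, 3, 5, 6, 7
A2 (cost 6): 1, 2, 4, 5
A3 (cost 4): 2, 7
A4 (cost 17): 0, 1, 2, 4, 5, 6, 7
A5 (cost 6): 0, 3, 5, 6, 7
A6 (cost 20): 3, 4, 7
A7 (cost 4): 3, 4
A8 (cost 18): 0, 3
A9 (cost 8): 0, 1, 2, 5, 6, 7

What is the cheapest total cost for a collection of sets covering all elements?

12

A2, A5 cover every element at cost 6 + 6 = 12.
Any cover uses at least 2 sets; among all covering selections none totals below 12.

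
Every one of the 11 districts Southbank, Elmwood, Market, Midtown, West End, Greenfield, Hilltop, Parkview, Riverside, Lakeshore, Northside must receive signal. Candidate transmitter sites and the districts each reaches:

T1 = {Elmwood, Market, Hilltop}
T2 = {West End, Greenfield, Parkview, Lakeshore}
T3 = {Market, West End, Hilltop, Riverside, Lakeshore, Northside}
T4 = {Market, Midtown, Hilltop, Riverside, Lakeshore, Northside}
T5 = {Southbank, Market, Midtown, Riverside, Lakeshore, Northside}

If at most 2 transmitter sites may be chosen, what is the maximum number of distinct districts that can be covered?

Choosing T2, T4 covers {Market, Midtown, West End, Greenfield, Hilltop, Parkview, Riverside, Lakeshore, Northside} — 9 districts.
No choice of 2 transmitter sites does better; here Southbank, Elmwood are left uncovered.

9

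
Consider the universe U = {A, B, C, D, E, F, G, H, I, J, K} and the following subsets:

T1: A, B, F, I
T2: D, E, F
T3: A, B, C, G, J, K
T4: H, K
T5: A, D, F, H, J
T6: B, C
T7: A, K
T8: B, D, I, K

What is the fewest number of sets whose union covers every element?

T1, T2, T3, T4 together cover {A, B, C, D, E, F, G, H, I, J, K} — every element.
No 3 of the 8 sets cover everything (all 56 triples fall short), so 4 is minimum.

4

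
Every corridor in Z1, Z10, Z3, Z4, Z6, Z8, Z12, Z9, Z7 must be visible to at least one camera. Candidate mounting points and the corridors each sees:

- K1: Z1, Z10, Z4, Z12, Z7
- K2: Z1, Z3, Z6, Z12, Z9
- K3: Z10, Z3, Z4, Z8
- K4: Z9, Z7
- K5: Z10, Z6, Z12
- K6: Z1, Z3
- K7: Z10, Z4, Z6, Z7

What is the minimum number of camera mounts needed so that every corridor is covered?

3

K1, K2, K3 together cover {Z1, Z10, Z3, Z4, Z6, Z8, Z12, Z9, Z7} — every corridor.
No 2 of the 7 camera mounts cover everything (all 21 pairs fall short), so 3 is minimum.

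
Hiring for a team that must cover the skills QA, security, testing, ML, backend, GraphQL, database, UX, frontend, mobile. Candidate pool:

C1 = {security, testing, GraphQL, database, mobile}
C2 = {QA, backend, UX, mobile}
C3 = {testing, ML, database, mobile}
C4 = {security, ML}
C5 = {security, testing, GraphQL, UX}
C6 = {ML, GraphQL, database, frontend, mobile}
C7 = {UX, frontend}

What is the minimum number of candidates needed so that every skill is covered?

C1, C2, C6 together cover {QA, security, testing, ML, backend, GraphQL, database, UX, frontend, mobile} — every skill.
No 2 of the 7 candidates cover everything (all 21 pairs fall short), so 3 is minimum.

3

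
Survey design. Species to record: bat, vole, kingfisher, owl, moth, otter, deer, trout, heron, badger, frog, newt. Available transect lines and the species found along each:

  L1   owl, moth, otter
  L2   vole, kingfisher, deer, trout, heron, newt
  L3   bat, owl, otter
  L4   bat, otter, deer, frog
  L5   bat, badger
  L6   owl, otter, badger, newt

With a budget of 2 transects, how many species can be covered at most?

Choosing L1, L2 covers {vole, kingfisher, owl, moth, otter, deer, trout, heron, newt} — 9 species.
No choice of 2 transects does better; here bat, badger, frog are left uncovered.

9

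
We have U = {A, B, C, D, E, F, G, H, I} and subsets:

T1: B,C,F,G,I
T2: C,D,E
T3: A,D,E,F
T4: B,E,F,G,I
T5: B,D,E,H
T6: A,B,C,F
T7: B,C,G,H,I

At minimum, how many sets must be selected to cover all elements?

2

T3, T7 together cover {A, B, C, D, E, F, G, H, I} — every element.
No single set contains all 9 elements, so 2 is optimal.
Greedy (largest uncovered first) would take T1, T3, T5 — 3 sets — but 2 suffice.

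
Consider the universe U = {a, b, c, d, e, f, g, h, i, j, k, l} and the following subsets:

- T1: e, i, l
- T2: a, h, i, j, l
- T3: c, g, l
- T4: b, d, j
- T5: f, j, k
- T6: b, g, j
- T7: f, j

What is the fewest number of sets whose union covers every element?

T1, T2, T3, T4, T5 together cover {a, b, c, d, e, f, g, h, i, j, k, l} — every element.
No 4 of the 7 sets cover everything (all 35 size-4 selections fall short), so 5 is minimum.

5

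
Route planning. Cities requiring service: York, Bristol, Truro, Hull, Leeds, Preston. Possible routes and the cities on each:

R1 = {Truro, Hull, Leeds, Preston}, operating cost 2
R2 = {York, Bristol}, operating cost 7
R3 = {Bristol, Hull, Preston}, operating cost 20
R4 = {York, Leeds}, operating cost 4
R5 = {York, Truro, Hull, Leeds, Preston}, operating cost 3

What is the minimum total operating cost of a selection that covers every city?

R1, R2 cover every city at operating cost 2 + 7 = 9.
Any cover uses at least 2 routes; among all covering selections none totals below 9.

9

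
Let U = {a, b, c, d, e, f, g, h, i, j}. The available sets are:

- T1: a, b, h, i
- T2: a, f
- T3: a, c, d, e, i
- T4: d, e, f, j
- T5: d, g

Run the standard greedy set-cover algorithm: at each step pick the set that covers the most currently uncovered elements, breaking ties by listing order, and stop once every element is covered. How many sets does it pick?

4

Pick 1: T3 covers 5 new elements (a, c, d, e, i).
Pick 2: T1 covers 2 new elements (b, h).
Pick 3: T4 covers 2 new elements (f, j).
Pick 4: T5 covers 1 new elements (g).
Greedy uses 4 sets.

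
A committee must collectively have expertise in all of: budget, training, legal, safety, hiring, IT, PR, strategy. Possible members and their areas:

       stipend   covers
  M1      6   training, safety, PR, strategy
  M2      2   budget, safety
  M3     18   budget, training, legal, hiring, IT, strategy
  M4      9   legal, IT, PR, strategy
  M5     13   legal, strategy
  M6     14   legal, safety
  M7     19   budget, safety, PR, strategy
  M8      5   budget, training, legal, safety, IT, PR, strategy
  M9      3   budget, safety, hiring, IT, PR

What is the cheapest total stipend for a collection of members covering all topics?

M8, M9 cover every topic at stipend 5 + 3 = 8.
Any cover uses at least 2 members; among all covering selections none totals below 8.

8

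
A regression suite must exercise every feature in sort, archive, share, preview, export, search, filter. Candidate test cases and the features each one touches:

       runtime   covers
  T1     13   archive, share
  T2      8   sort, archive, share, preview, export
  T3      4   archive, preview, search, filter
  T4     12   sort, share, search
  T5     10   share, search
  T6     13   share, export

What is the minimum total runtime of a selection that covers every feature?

12

T2, T3 cover every feature at runtime 8 + 4 = 12.
Any cover uses at least 2 test cases; among all covering selections none totals below 12.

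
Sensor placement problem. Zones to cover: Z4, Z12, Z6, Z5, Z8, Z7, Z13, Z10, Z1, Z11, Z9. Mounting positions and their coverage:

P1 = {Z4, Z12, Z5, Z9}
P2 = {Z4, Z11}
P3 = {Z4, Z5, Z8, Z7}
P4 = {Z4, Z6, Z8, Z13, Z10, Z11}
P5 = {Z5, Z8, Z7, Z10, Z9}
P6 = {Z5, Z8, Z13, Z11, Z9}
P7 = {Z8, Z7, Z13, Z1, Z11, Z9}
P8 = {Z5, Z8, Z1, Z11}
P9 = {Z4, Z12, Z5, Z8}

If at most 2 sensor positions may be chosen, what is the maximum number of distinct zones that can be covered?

Choosing P1, P4 covers {Z4, Z12, Z6, Z5, Z8, Z13, Z10, Z11, Z9} — 9 zones.
No choice of 2 sensor positions does better; here Z7, Z1 are left uncovered.

9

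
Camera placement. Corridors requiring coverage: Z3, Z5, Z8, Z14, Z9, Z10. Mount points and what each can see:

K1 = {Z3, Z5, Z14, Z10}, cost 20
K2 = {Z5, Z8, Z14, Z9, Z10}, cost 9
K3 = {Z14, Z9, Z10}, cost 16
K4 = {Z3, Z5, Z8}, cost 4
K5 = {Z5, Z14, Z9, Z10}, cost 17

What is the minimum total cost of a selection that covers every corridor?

13

K2, K4 cover every corridor at cost 9 + 4 = 13.
Any cover uses at least 2 camera mounts; among all covering selections none totals below 13.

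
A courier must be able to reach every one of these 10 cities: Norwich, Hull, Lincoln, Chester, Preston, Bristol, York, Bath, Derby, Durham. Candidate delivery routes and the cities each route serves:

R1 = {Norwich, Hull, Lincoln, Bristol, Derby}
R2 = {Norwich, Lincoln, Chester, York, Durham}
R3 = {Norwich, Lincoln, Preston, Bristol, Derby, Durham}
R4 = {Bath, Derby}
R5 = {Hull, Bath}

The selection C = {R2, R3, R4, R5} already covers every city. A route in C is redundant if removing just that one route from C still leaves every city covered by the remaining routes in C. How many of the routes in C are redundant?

1

Drop R2: Chester, York uncovered — not redundant.
Drop R3: Preston, Bristol uncovered — not redundant.
Drop R4: the rest still cover every city — redundant.
Drop R5: Hull uncovered — not redundant.
1 redundant: R4.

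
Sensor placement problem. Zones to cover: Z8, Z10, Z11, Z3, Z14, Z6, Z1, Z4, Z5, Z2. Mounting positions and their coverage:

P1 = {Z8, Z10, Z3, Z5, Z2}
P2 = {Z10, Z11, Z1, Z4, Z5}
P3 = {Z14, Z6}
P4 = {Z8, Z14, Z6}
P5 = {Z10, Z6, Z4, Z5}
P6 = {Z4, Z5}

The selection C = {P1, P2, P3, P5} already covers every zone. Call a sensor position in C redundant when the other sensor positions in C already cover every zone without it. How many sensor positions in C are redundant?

1

Drop P1: Z8, Z3, Z2 uncovered — not redundant.
Drop P2: Z11, Z1 uncovered — not redundant.
Drop P3: Z14 uncovered — not redundant.
Drop P5: the rest still cover every zone — redundant.
1 redundant: P5.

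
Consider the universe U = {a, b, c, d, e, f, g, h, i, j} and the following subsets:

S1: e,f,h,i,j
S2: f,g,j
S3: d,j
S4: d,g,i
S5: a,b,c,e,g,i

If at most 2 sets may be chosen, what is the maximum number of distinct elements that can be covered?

Choosing S1, S5 covers {a, b, c, e, f, g, h, i, j} — 9 elements.
No choice of 2 sets does better; here d is left uncovered.

9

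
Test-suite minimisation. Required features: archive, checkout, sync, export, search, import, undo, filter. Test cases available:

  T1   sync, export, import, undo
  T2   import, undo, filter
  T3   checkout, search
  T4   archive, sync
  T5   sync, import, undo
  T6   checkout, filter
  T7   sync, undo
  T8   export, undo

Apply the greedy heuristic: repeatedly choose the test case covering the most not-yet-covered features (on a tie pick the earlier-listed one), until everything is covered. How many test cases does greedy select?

Pick 1: T1 covers 4 new features (sync, export, import, undo).
Pick 2: T3 covers 2 new features (checkout, search).
Pick 3: T2 covers 1 new features (filter).
Pick 4: T4 covers 1 new features (archive).
Greedy uses 4 test cases.

4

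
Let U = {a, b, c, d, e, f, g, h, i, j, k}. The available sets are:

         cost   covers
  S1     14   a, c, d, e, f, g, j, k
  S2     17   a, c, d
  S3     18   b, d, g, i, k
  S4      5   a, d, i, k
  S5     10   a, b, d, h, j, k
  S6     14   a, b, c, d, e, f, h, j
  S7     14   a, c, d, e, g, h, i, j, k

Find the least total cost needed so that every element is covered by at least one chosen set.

S6, S7 cover every element at cost 14 + 14 = 28.
Any cover uses at least 2 sets; among all covering selections none totals below 28.
Greedy by coverage-per-cost would pick S4, S6, S1 for 33 — worse than the optimum 28.

28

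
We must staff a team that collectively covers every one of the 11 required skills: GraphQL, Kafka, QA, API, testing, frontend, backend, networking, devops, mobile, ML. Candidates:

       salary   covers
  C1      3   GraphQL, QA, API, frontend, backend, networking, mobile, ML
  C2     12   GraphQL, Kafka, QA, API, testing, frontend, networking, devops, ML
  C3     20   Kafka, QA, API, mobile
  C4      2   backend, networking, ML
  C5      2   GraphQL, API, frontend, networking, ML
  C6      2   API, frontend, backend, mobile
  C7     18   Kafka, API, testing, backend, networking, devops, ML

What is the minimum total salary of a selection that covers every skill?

14

C2, C6 cover every skill at salary 12 + 2 = 14.
Any cover uses at least 2 candidates; among all covering selections none totals below 14.
Greedy by coverage-per-salary would pick C1, C2 for 15 — worse than the optimum 14.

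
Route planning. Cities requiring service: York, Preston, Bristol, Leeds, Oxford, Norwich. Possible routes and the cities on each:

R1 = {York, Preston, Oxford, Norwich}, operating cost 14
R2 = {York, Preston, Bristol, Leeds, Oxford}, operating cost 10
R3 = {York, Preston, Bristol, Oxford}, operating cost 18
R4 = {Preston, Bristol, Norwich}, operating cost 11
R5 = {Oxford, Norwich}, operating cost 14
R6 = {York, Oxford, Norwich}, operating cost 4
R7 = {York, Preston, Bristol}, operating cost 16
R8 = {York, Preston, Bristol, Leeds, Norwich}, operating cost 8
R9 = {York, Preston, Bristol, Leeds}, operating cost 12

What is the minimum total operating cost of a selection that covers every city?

R6, R8 cover every city at operating cost 4 + 8 = 12.
Any cover uses at least 2 routes; among all covering selections none totals below 12.

12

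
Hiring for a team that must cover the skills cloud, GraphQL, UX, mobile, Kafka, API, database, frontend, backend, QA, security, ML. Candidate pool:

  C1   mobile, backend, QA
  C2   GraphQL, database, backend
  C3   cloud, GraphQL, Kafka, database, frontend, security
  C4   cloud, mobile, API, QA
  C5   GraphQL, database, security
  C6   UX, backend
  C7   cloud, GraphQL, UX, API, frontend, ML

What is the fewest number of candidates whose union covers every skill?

C1, C3, C7 together cover {cloud, GraphQL, UX, mobile, Kafka, API, database, frontend, backend, QA, security, ML} — every skill.
No 2 of the 7 candidates cover everything (all 21 pairs fall short), so 3 is minimum.

3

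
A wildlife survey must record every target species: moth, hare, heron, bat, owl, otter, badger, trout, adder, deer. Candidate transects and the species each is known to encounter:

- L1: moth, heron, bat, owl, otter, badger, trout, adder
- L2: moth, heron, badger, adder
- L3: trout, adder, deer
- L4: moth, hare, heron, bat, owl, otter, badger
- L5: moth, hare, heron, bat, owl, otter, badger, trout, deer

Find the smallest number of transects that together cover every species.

L1, L5 together cover {moth, hare, heron, bat, owl, otter, badger, trout, adder, deer} — every species.
No single transect contains all 10 species, so 2 is optimal.

2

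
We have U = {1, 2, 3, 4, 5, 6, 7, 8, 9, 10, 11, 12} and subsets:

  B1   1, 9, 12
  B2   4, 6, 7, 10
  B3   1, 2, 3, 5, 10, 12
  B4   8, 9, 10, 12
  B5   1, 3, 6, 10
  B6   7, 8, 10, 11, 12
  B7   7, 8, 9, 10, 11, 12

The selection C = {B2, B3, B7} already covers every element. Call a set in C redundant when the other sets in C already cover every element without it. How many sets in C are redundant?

Drop B2: 4, 6 uncovered — not redundant.
Drop B3: 1, 2, 3, 5 uncovered — not redundant.
Drop B7: 8, 9, 11 uncovered — not redundant.
None of the sets in C is redundant.

0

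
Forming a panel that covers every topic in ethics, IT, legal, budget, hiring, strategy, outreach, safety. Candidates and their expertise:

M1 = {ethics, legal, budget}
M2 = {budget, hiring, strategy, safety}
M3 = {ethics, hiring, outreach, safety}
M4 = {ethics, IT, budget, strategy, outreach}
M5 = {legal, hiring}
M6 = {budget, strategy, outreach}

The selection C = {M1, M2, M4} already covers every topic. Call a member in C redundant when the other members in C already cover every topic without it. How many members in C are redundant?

0

Drop M1: legal uncovered — not redundant.
Drop M2: hiring, safety uncovered — not redundant.
Drop M4: IT, outreach uncovered — not redundant.
None of the members in C is redundant.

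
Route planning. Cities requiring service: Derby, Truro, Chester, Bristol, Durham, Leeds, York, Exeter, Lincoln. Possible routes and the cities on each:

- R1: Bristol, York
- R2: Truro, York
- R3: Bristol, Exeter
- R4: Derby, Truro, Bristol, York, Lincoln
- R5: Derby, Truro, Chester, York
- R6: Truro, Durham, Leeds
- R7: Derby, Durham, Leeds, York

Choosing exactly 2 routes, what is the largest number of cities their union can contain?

Choosing R4, R6 covers {Derby, Truro, Bristol, Durham, Leeds, York, Lincoln} — 7 cities.
No choice of 2 routes does better; here Chester, Exeter are left uncovered.

7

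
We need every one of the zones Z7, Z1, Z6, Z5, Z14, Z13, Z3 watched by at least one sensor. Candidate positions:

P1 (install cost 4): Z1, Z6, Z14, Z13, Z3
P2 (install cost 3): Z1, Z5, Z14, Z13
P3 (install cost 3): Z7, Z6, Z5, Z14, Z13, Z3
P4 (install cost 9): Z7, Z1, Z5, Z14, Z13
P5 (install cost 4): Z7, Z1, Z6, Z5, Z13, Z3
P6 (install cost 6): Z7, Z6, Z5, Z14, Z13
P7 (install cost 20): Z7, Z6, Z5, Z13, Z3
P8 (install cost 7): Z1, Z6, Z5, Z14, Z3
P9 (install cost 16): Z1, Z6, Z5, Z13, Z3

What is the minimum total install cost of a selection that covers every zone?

P2, P3 cover every zone at install cost 3 + 3 = 6.
Any cover uses at least 2 sensor positions; among all covering selections none totals below 6.

6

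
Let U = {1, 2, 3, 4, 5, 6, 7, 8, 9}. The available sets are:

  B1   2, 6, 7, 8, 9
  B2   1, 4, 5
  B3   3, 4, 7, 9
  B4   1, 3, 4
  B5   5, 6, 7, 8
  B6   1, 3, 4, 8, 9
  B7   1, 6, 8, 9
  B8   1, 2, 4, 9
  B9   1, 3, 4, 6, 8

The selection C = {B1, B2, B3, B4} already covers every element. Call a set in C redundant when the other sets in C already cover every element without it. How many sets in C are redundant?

Drop B1: 2, 6, 8 uncovered — not redundant.
Drop B2: 5 uncovered — not redundant.
Drop B3: the rest still cover every element — redundant.
Drop B4: the rest still cover every element — redundant.
2 redundant: B3, B4.

2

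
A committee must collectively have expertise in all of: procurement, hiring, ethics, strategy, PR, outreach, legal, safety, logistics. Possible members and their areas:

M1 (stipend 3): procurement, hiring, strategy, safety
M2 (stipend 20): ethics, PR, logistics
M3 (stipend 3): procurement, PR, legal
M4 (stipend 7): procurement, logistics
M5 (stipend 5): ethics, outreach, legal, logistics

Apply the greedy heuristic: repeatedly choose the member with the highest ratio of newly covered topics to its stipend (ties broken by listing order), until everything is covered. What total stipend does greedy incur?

11

Pick 1: M1 adds 4 new (procurement, hiring, strategy, safety) at stipend 3 (ratio 4/3).
Pick 2: M5 adds 4 new (ethics, outreach, legal, logistics) at stipend 5 (ratio 4/5).
Pick 3: M3 adds 1 new (PR) at stipend 3 (ratio 1/3).
Greedy total stipend: 3 + 5 + 3 = 11.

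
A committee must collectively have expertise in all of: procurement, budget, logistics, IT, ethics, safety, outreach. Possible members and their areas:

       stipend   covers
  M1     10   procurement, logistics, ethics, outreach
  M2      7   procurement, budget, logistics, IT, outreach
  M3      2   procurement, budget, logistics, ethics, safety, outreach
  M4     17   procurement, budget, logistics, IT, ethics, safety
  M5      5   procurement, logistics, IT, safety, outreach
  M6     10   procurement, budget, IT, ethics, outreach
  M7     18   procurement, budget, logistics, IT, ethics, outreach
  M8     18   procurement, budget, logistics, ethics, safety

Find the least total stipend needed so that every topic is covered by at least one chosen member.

M3, M5 cover every topic at stipend 2 + 5 = 7.
Any cover uses at least 2 members; among all covering selections none totals below 7.

7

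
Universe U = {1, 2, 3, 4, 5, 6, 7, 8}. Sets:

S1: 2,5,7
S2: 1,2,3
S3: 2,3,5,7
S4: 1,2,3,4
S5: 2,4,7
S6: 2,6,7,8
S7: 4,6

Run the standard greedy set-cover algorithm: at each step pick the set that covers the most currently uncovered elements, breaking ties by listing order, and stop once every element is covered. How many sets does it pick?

Pick 1: S3 covers 4 new elements (2, 3, 5, 7).
Pick 2: S4 covers 2 new elements (1, 4).
Pick 3: S6 covers 2 new elements (6, 8).
Greedy uses 3 sets.

3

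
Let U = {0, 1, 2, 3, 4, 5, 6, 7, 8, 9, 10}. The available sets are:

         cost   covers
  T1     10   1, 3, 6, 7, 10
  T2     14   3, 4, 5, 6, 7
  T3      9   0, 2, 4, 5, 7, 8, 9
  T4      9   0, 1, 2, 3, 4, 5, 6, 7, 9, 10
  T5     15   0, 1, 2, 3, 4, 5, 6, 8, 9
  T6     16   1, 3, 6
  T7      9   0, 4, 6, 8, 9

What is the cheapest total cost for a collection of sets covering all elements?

T3, T4 cover every element at cost 9 + 9 = 18.
Any cover uses at least 2 sets; among all covering selections none totals below 18.

18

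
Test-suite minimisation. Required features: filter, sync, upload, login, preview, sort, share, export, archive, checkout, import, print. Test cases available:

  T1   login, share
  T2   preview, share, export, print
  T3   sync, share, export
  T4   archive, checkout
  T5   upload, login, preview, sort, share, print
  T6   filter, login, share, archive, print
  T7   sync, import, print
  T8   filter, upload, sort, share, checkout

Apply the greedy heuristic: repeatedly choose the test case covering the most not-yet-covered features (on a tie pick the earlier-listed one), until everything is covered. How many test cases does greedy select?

5

Pick 1: T5 covers 6 new features (upload, login, preview, sort, share, print).
Pick 2: T3 covers 2 new features (sync, export).
Pick 3: T4 covers 2 new features (archive, checkout).
Pick 4: T6 covers 1 new features (filter).
Pick 5: T7 covers 1 new features (import).
Greedy uses 5 test cases. (The true minimum is 4.)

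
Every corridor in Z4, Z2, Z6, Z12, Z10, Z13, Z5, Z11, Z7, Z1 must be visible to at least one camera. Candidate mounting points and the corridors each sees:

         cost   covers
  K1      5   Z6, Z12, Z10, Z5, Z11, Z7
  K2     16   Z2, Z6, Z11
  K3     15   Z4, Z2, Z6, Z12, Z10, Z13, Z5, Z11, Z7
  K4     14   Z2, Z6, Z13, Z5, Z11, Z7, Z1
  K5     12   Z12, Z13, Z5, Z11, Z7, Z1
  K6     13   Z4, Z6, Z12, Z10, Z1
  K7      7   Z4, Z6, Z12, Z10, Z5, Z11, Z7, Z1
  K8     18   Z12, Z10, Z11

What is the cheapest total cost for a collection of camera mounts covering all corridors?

21

K4, K7 cover every corridor at cost 14 + 7 = 21.
Any cover uses at least 2 camera mounts; among all covering selections none totals below 21.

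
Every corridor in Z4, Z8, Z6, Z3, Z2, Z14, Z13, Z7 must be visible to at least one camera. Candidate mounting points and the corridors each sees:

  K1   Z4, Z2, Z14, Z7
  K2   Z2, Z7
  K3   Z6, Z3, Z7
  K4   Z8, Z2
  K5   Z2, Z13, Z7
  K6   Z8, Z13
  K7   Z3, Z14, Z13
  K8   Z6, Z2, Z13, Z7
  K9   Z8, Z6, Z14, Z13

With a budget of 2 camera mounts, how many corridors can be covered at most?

Choosing K1, K9 covers {Z4, Z8, Z6, Z2, Z14, Z13, Z7} — 7 corridors.
No choice of 2 camera mounts does better; here Z3 is left uncovered.

7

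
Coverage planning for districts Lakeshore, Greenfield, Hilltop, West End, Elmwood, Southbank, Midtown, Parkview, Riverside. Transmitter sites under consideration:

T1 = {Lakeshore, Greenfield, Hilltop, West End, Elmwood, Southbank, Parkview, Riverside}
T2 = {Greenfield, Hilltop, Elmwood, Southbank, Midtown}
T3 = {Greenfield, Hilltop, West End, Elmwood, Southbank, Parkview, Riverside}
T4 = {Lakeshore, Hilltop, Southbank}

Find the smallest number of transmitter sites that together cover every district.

T1, T2 together cover {Lakeshore, Greenfield, Hilltop, West End, Elmwood, Southbank, Midtown, Parkview, Riverside} — every district.
No single transmitter site contains all 9 districts, so 2 is optimal.

2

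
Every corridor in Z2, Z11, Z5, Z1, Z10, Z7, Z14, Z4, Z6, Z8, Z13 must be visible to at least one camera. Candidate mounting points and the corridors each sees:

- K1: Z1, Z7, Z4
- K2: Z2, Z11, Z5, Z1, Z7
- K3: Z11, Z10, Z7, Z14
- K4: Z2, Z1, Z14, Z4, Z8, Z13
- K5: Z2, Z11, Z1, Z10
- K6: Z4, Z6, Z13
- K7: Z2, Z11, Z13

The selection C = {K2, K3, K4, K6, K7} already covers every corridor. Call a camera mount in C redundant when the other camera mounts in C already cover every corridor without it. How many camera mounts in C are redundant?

1

Drop K2: Z5 uncovered — not redundant.
Drop K3: Z10 uncovered — not redundant.
Drop K4: Z8 uncovered — not redundant.
Drop K6: Z6 uncovered — not redundant.
Drop K7: the rest still cover every corridor — redundant.
1 redundant: K7.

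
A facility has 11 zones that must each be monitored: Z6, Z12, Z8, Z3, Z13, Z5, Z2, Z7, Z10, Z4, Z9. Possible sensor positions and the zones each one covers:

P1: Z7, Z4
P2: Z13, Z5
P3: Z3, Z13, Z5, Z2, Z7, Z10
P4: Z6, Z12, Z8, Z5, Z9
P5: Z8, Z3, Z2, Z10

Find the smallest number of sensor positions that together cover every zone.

P1, P3, P4 together cover {Z6, Z12, Z8, Z3, Z13, Z5, Z2, Z7, Z10, Z4, Z9} — every zone.
No 2 of the 5 sensor positions cover everything (all 10 pairs fall short), so 3 is minimum.

3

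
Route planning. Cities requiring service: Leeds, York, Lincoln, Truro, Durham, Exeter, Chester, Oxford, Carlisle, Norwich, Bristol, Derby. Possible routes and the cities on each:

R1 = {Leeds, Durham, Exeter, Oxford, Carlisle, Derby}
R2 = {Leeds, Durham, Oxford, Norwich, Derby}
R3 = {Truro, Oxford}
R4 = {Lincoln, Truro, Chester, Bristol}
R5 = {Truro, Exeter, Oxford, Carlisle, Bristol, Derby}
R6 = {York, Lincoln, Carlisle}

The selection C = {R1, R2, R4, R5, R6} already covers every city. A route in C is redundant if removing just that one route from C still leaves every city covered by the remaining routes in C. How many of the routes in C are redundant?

2

Drop R1: the rest still cover every city — redundant.
Drop R2: Norwich uncovered — not redundant.
Drop R4: Chester uncovered — not redundant.
Drop R5: the rest still cover every city — redundant.
Drop R6: York uncovered — not redundant.
2 redundant: R1, R5.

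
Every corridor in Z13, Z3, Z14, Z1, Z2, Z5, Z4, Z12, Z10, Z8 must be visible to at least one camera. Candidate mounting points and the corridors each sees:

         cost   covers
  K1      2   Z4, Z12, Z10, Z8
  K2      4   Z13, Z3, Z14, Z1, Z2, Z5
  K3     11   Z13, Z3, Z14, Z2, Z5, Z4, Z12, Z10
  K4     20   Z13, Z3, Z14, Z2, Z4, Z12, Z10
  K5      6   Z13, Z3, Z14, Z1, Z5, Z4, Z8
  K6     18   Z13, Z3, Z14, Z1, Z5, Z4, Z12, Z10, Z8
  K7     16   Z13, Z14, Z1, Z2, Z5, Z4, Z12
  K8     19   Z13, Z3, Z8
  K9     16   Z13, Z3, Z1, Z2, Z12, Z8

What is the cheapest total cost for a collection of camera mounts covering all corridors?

K1, K2 cover every corridor at cost 2 + 4 = 6.
Any cover uses at least 2 camera mounts; among all covering selections none totals below 6.

6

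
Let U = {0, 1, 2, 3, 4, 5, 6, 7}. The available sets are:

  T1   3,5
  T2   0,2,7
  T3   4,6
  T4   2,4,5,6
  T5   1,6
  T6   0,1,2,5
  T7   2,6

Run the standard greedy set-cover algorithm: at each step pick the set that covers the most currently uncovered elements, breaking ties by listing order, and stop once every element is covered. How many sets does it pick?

Pick 1: T4 covers 4 new elements (2, 4, 5, 6).
Pick 2: T2 covers 2 new elements (0, 7).
Pick 3: T1 covers 1 new elements (3).
Pick 4: T5 covers 1 new elements (1).
Greedy uses 4 sets.

4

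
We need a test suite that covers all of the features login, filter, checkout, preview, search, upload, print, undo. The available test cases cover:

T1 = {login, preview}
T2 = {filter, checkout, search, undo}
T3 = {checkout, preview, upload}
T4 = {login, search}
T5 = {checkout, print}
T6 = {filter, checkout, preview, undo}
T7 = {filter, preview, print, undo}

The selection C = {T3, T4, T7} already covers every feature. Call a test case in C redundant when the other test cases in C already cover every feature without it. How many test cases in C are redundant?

0

Drop T3: checkout, upload uncovered — not redundant.
Drop T4: login, search uncovered — not redundant.
Drop T7: filter, print, undo uncovered — not redundant.
None of the test cases in C is redundant.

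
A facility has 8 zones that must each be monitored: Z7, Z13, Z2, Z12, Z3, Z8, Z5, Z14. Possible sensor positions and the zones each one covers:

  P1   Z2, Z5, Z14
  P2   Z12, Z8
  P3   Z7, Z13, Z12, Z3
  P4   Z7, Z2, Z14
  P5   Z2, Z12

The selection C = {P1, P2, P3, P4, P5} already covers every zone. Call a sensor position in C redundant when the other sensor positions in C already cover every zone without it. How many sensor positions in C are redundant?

Drop P1: Z5 uncovered — not redundant.
Drop P2: Z8 uncovered — not redundant.
Drop P3: Z13, Z3 uncovered — not redundant.
Drop P4: the rest still cover every zone — redundant.
Drop P5: the rest still cover every zone — redundant.
2 redundant: P4, P5.

2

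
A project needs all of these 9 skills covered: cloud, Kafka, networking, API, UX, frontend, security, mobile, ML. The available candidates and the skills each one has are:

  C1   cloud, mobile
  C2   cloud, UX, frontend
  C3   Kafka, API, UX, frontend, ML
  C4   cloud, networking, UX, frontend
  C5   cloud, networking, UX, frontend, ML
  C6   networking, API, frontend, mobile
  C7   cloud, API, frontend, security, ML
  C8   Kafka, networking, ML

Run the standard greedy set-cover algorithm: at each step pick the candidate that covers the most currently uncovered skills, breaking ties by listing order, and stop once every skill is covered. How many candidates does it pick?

Pick 1: C3 covers 5 new skills (Kafka, API, UX, frontend, ML).
Pick 2: C1 covers 2 new skills (cloud, mobile).
Pick 3: C4 covers 1 new skills (networking).
Pick 4: C7 covers 1 new skills (security).
Greedy uses 4 candidates. (The true minimum is 3.)

4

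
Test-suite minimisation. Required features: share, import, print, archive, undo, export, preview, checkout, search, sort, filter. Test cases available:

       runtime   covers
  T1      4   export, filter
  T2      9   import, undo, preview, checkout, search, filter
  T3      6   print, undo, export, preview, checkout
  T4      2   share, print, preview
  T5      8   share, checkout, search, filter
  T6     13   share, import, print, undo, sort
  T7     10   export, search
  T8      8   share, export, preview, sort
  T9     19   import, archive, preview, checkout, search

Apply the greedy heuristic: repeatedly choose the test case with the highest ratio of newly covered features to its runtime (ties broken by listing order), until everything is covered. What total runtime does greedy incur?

42

Pick 1: T4 adds 3 new (share, print, preview) at runtime 2 (ratio 3/2).
Pick 2: T2 adds 5 new (import, undo, checkout, search, filter) at runtime 9 (ratio 5/9).
Pick 3: T1 adds 1 new (export) at runtime 4 (ratio 1/4).
Pick 4: T8 adds 1 new (sort) at runtime 8 (ratio 1/8).
Pick 5: T9 adds 1 new (archive) at runtime 19 (ratio 1/19).
Greedy total runtime: 2 + 9 + 4 + 8 + 19 = 42. (The true optimum is 36, so greedy overshoots here.)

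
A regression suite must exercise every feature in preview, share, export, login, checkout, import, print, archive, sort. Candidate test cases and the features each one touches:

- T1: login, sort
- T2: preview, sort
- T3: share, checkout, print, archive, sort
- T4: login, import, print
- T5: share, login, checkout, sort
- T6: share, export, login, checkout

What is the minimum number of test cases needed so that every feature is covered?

T2, T3, T4, T6 together cover {preview, share, export, login, checkout, import, print, archive, sort} — every feature.
No 3 of the 6 test cases cover everything (all 20 triples fall short), so 4 is minimum.

4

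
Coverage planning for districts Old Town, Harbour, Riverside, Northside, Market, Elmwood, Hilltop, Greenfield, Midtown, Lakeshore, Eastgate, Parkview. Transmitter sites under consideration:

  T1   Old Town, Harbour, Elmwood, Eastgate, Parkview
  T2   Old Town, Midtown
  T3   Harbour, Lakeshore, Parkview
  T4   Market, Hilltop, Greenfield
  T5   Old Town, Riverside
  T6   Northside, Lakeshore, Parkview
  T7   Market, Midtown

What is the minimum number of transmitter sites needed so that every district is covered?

T1, T2, T4, T5, T6 together cover {Old Town, Harbour, Riverside, Northside, Market, Elmwood, Hilltop, Greenfield, Midtown, Lakeshore, Eastgate, Parkview} — every district.
No 4 of the 7 transmitter sites cover everything (all 35 size-4 selections fall short), so 5 is minimum.

5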